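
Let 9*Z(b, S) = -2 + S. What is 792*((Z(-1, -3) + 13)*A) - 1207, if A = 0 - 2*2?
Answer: -40631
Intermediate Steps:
Z(b, S) = -2/9 + S/9 (Z(b, S) = (-2 + S)/9 = -2/9 + S/9)
A = -4 (A = 0 - 4 = -4)
792*((Z(-1, -3) + 13)*A) - 1207 = 792*(((-2/9 + (1/9)*(-3)) + 13)*(-4)) - 1207 = 792*(((-2/9 - 1/3) + 13)*(-4)) - 1207 = 792*((-5/9 + 13)*(-4)) - 1207 = 792*((112/9)*(-4)) - 1207 = 792*(-448/9) - 1207 = -39424 - 1207 = -40631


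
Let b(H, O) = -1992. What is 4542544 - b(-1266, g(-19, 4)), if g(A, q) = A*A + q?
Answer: 4544536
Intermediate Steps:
g(A, q) = q + A² (g(A, q) = A² + q = q + A²)
4542544 - b(-1266, g(-19, 4)) = 4542544 - 1*(-1992) = 4542544 + 1992 = 4544536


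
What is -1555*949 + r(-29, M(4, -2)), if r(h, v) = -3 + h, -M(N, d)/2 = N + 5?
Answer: -1475727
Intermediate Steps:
M(N, d) = -10 - 2*N (M(N, d) = -2*(N + 5) = -2*(5 + N) = -10 - 2*N)
-1555*949 + r(-29, M(4, -2)) = -1555*949 + (-3 - 29) = -1475695 - 32 = -1475727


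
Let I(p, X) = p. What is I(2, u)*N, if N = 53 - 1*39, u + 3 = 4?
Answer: 28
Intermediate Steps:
u = 1 (u = -3 + 4 = 1)
N = 14 (N = 53 - 39 = 14)
I(2, u)*N = 2*14 = 28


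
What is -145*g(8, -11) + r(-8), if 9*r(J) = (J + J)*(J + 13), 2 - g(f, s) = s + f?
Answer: -6605/9 ≈ -733.89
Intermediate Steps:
g(f, s) = 2 - f - s (g(f, s) = 2 - (s + f) = 2 - (f + s) = 2 + (-f - s) = 2 - f - s)
r(J) = 2*J*(13 + J)/9 (r(J) = ((J + J)*(J + 13))/9 = ((2*J)*(13 + J))/9 = (2*J*(13 + J))/9 = 2*J*(13 + J)/9)
-145*g(8, -11) + r(-8) = -145*(2 - 1*8 - 1*(-11)) + (2/9)*(-8)*(13 - 8) = -145*(2 - 8 + 11) + (2/9)*(-8)*5 = -145*5 - 80/9 = -725 - 80/9 = -6605/9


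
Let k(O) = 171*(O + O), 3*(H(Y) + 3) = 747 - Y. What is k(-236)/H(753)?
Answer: 80712/5 ≈ 16142.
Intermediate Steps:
H(Y) = 246 - Y/3 (H(Y) = -3 + (747 - Y)/3 = -3 + (249 - Y/3) = 246 - Y/3)
k(O) = 342*O (k(O) = 171*(2*O) = 342*O)
k(-236)/H(753) = (342*(-236))/(246 - ⅓*753) = -80712/(246 - 251) = -80712/(-5) = -80712*(-⅕) = 80712/5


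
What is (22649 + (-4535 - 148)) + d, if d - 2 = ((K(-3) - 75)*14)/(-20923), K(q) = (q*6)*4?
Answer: 1096054/61 ≈ 17968.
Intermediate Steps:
K(q) = 24*q (K(q) = (6*q)*4 = 24*q)
d = 128/61 (d = 2 + ((24*(-3) - 75)*14)/(-20923) = 2 + ((-72 - 75)*14)*(-1/20923) = 2 - 147*14*(-1/20923) = 2 - 2058*(-1/20923) = 2 + 6/61 = 128/61 ≈ 2.0984)
(22649 + (-4535 - 148)) + d = (22649 + (-4535 - 148)) + 128/61 = (22649 - 4683) + 128/61 = 17966 + 128/61 = 1096054/61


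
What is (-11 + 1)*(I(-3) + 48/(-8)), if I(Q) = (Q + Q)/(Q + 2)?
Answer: 0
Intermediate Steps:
I(Q) = 2*Q/(2 + Q) (I(Q) = (2*Q)/(2 + Q) = 2*Q/(2 + Q))
(-11 + 1)*(I(-3) + 48/(-8)) = (-11 + 1)*(2*(-3)/(2 - 3) + 48/(-8)) = -10*(2*(-3)/(-1) + 48*(-⅛)) = -10*(2*(-3)*(-1) - 6) = -10*(6 - 6) = -10*0 = 0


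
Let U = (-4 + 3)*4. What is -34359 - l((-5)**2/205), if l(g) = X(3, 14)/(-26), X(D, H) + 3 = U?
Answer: -893341/26 ≈ -34359.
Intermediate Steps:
U = -4 (U = -1*4 = -4)
X(D, H) = -7 (X(D, H) = -3 - 4 = -7)
l(g) = 7/26 (l(g) = -7/(-26) = -7*(-1/26) = 7/26)
-34359 - l((-5)**2/205) = -34359 - 1*7/26 = -34359 - 7/26 = -893341/26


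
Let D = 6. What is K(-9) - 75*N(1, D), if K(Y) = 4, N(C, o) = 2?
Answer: -146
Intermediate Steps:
K(-9) - 75*N(1, D) = 4 - 75*2 = 4 - 150 = -146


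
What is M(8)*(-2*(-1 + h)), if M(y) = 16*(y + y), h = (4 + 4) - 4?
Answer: -1536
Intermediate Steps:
h = 4 (h = 8 - 4 = 4)
M(y) = 32*y (M(y) = 16*(2*y) = 32*y)
M(8)*(-2*(-1 + h)) = (32*8)*(-2*(-1 + 4)) = 256*(-2*3) = 256*(-6) = -1536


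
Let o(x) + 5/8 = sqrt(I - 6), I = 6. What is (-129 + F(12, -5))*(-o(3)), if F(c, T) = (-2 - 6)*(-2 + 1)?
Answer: -605/8 ≈ -75.625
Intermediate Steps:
F(c, T) = 8 (F(c, T) = -8*(-1) = 8)
o(x) = -5/8 (o(x) = -5/8 + sqrt(6 - 6) = -5/8 + sqrt(0) = -5/8 + 0 = -5/8)
(-129 + F(12, -5))*(-o(3)) = (-129 + 8)*(-1*(-5/8)) = -121*5/8 = -605/8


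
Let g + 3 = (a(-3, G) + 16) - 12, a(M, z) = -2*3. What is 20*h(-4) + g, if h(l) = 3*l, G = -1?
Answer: -245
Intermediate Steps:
a(M, z) = -6
g = -5 (g = -3 + ((-6 + 16) - 12) = -3 + (10 - 12) = -3 - 2 = -5)
20*h(-4) + g = 20*(3*(-4)) - 5 = 20*(-12) - 5 = -240 - 5 = -245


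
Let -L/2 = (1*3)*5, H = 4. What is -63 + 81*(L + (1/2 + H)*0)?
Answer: -2493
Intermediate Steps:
L = -30 (L = -2*1*3*5 = -6*5 = -2*15 = -30)
-63 + 81*(L + (1/2 + H)*0) = -63 + 81*(-30 + (1/2 + 4)*0) = -63 + 81*(-30 + (½ + 4)*0) = -63 + 81*(-30 + (9/2)*0) = -63 + 81*(-30 + 0) = -63 + 81*(-30) = -63 - 2430 = -2493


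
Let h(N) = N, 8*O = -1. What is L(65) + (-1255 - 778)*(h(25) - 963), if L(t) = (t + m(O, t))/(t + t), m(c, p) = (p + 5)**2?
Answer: 49581797/26 ≈ 1.9070e+6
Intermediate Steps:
O = -1/8 (O = (1/8)*(-1) = -1/8 ≈ -0.12500)
m(c, p) = (5 + p)**2
L(t) = (t + (5 + t)**2)/(2*t) (L(t) = (t + (5 + t)**2)/(t + t) = (t + (5 + t)**2)/((2*t)) = (t + (5 + t)**2)*(1/(2*t)) = (t + (5 + t)**2)/(2*t))
L(65) + (-1255 - 778)*(h(25) - 963) = (1/2)*(65 + (5 + 65)**2)/65 + (-1255 - 778)*(25 - 963) = (1/2)*(1/65)*(65 + 70**2) - 2033*(-938) = (1/2)*(1/65)*(65 + 4900) + 1906954 = (1/2)*(1/65)*4965 + 1906954 = 993/26 + 1906954 = 49581797/26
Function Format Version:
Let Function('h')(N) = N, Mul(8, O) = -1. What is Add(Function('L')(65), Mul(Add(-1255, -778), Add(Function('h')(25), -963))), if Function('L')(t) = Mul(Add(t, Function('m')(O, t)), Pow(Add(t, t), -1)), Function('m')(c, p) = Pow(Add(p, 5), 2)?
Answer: Rational(49581797, 26) ≈ 1.9070e+6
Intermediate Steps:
O = Rational(-1, 8) (O = Mul(Rational(1, 8), -1) = Rational(-1, 8) ≈ -0.12500)
Function('m')(c, p) = Pow(Add(5, p), 2)
Function('L')(t) = Mul(Rational(1, 2), Pow(t, -1), Add(t, Pow(Add(5, t), 2))) (Function('L')(t) = Mul(Add(t, Pow(Add(5, t), 2)), Pow(Add(t, t), -1)) = Mul(Add(t, Pow(Add(5, t), 2)), Pow(Mul(2, t), -1)) = Mul(Add(t, Pow(Add(5, t), 2)), Mul(Rational(1, 2), Pow(t, -1))) = Mul(Rational(1, 2), Pow(t, -1), Add(t, Pow(Add(5, t), 2))))
Add(Function('L')(65), Mul(Add(-1255, -778), Add(Function('h')(25), -963))) = Add(Mul(Rational(1, 2), Pow(65, -1), Add(65, Pow(Add(5, 65), 2))), Mul(Add(-1255, -778), Add(25, -963))) = Add(Mul(Rational(1, 2), Rational(1, 65), Add(65, Pow(70, 2))), Mul(-2033, -938)) = Add(Mul(Rational(1, 2), Rational(1, 65), Add(65, 4900)), 1906954) = Add(Mul(Rational(1, 2), Rational(1, 65), 4965), 1906954) = Add(Rational(993, 26), 1906954) = Rational(49581797, 26)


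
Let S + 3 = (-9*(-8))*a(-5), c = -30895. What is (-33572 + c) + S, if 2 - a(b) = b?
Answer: -63966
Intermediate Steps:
a(b) = 2 - b
S = 501 (S = -3 + (-9*(-8))*(2 - 1*(-5)) = -3 + 72*(2 + 5) = -3 + 72*7 = -3 + 504 = 501)
(-33572 + c) + S = (-33572 - 30895) + 501 = -64467 + 501 = -63966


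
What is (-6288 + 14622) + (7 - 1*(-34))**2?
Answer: 10015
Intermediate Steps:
(-6288 + 14622) + (7 - 1*(-34))**2 = 8334 + (7 + 34)**2 = 8334 + 41**2 = 8334 + 1681 = 10015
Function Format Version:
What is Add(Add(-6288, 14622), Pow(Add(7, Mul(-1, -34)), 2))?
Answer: 10015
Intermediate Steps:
Add(Add(-6288, 14622), Pow(Add(7, Mul(-1, -34)), 2)) = Add(8334, Pow(Add(7, 34), 2)) = Add(8334, Pow(41, 2)) = Add(8334, 1681) = 10015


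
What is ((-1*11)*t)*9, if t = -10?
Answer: 990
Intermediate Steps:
((-1*11)*t)*9 = (-1*11*(-10))*9 = -11*(-10)*9 = 110*9 = 990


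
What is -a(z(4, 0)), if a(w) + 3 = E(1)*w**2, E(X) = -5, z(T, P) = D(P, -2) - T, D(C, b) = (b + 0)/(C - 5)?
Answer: 339/5 ≈ 67.800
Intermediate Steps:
D(C, b) = b/(-5 + C)
z(T, P) = -T - 2/(-5 + P) (z(T, P) = -2/(-5 + P) - T = -T - 2/(-5 + P))
a(w) = -3 - 5*w**2
-a(z(4, 0)) = -(-3 - 5*(-2 - 1*4*(-5 + 0))**2/(-5 + 0)**2) = -(-3 - 5*(-2 - 1*4*(-5))**2/25) = -(-3 - 5*(-2 + 20)**2/25) = -(-3 - 5*(-1/5*18)**2) = -(-3 - 5*(-18/5)**2) = -(-3 - 5*324/25) = -(-3 - 324/5) = -1*(-339/5) = 339/5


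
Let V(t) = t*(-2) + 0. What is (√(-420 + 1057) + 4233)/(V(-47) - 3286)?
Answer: -1411/1064 - √13/456 ≈ -1.3340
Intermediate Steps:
V(t) = -2*t (V(t) = -2*t + 0 = -2*t)
(√(-420 + 1057) + 4233)/(V(-47) - 3286) = (√(-420 + 1057) + 4233)/(-2*(-47) - 3286) = (√637 + 4233)/(94 - 3286) = (7*√13 + 4233)/(-3192) = (4233 + 7*√13)*(-1/3192) = -1411/1064 - √13/456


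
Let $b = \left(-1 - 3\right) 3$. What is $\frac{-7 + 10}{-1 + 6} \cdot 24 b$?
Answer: $- \frac{864}{5} \approx -172.8$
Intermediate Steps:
$b = -12$ ($b = \left(-4\right) 3 = -12$)
$\frac{-7 + 10}{-1 + 6} \cdot 24 b = \frac{-7 + 10}{-1 + 6} \cdot 24 \left(-12\right) = \frac{3}{5} \cdot 24 \left(-12\right) = \frac{72}{5} \left(-12\right) = - \frac{864}{5}$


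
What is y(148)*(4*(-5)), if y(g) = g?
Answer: -2960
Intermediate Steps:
y(148)*(4*(-5)) = 148*(4*(-5)) = 148*(-20) = -2960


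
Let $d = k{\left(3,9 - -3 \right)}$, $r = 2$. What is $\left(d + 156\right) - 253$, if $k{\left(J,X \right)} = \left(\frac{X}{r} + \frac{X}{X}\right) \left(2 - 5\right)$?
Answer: $-118$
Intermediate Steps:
$k{\left(J,X \right)} = -3 - \frac{3 X}{2}$ ($k{\left(J,X \right)} = \left(\frac{X}{2} + \frac{X}{X}\right) \left(2 - 5\right) = \left(X \frac{1}{2} + 1\right) \left(-3\right) = \left(\frac{X}{2} + 1\right) \left(-3\right) = \left(1 + \frac{X}{2}\right) \left(-3\right) = -3 - \frac{3 X}{2}$)
$d = -21$ ($d = -3 - \frac{3 \left(9 - -3\right)}{2} = -3 - \frac{3 \left(9 + 3\right)}{2} = -3 - 18 = -21$)
$\left(d + 156\right) - 253 = \left(-21 + 156\right) - 253 = 135 - 253 = -118$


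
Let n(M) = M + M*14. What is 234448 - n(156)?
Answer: 232108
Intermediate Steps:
n(M) = 15*M (n(M) = M + 14*M = 15*M)
234448 - n(156) = 234448 - 15*156 = 234448 - 1*2340 = 234448 - 2340 = 232108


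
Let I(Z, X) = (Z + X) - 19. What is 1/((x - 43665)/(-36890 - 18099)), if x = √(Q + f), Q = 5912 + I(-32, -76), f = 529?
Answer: 58563285/46503071 + 54989*√6314/1906625911 ≈ 1.2616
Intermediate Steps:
I(Z, X) = -19 + X + Z (I(Z, X) = (X + Z) - 19 = -19 + X + Z)
Q = 5785 (Q = 5912 + (-19 - 76 - 32) = 5912 - 127 = 5785)
x = √6314 (x = √(5785 + 529) = √6314 ≈ 79.461)
1/((x - 43665)/(-36890 - 18099)) = 1/((√6314 - 43665)/(-36890 - 18099)) = 1/((-43665 + √6314)/(-54989)) = 1/((-43665 + √6314)*(-1/54989)) = 1/(43665/54989 - √6314/54989)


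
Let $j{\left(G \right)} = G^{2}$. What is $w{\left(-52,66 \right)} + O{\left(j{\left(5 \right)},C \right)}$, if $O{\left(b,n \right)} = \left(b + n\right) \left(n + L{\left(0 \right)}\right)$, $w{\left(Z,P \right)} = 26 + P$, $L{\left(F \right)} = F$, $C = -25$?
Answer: $92$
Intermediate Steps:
$O{\left(b,n \right)} = n \left(b + n\right)$ ($O{\left(b,n \right)} = \left(b + n\right) \left(n + 0\right) = \left(b + n\right) n = n \left(b + n\right)$)
$w{\left(-52,66 \right)} + O{\left(j{\left(5 \right)},C \right)} = \left(26 + 66\right) - 25 \left(5^{2} - 25\right) = 92 - 25 \left(25 - 25\right) = 92 - 0 = 92 + 0 = 92$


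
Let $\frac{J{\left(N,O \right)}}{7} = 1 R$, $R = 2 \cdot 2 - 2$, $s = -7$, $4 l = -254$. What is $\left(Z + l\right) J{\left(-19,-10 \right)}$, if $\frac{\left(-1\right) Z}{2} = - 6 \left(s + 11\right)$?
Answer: $-217$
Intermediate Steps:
$l = - \frac{127}{2}$ ($l = \frac{1}{4} \left(-254\right) = - \frac{127}{2} \approx -63.5$)
$R = 2$ ($R = 4 - 2 = 2$)
$Z = 48$ ($Z = - 2 \left(- 6 \left(-7 + 11\right)\right) = - 2 \left(\left(-6\right) 4\right) = \left(-2\right) \left(-24\right) = 48$)
$J{\left(N,O \right)} = 14$ ($J{\left(N,O \right)} = 7 \cdot 1 \cdot 2 = 7 \cdot 2 = 14$)
$\left(Z + l\right) J{\left(-19,-10 \right)} = \left(48 - \frac{127}{2}\right) 14 = \left(- \frac{31}{2}\right) 14 = -217$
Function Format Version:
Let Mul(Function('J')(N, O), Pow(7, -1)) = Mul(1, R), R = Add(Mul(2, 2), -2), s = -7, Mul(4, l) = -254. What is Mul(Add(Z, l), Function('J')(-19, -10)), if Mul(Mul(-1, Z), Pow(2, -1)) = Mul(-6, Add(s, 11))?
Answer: -217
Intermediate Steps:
l = Rational(-127, 2) (l = Mul(Rational(1, 4), -254) = Rational(-127, 2) ≈ -63.500)
R = 2 (R = Add(4, -2) = 2)
Z = 48 (Z = Mul(-2, Mul(-6, Add(-7, 11))) = Mul(-2, Mul(-6, 4)) = Mul(-2, -24) = 48)
Function('J')(N, O) = 14 (Function('J')(N, O) = Mul(7, Mul(1, 2)) = Mul(7, 2) = 14)
Mul(Add(Z, l), Function('J')(-19, -10)) = Mul(Add(48, Rational(-127, 2)), 14) = Mul(Rational(-31, 2), 14) = -217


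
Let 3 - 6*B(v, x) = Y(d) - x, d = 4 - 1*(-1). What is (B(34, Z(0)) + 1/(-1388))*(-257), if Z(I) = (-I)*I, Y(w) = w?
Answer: 357487/4164 ≈ 85.852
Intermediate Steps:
d = 5 (d = 4 + 1 = 5)
Z(I) = -I²
B(v, x) = -⅓ + x/6 (B(v, x) = ½ - (5 - x)/6 = ½ + (-⅚ + x/6) = -⅓ + x/6)
(B(34, Z(0)) + 1/(-1388))*(-257) = ((-⅓ + (-1*0²)/6) + 1/(-1388))*(-257) = ((-⅓ + (-1*0)/6) - 1/1388)*(-257) = ((-⅓ + (⅙)*0) - 1/1388)*(-257) = ((-⅓ + 0) - 1/1388)*(-257) = (-⅓ - 1/1388)*(-257) = -1391/4164*(-257) = 357487/4164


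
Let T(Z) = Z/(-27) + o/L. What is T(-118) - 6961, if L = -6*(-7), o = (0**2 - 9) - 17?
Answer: -1314920/189 ≈ -6957.3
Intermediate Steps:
o = -26 (o = (0 - 9) - 17 = -9 - 17 = -26)
L = 42
T(Z) = -13/21 - Z/27 (T(Z) = Z/(-27) - 26/42 = Z*(-1/27) - 26*1/42 = -Z/27 - 13/21 = -13/21 - Z/27)
T(-118) - 6961 = (-13/21 - 1/27*(-118)) - 6961 = (-13/21 + 118/27) - 6961 = 709/189 - 6961 = -1314920/189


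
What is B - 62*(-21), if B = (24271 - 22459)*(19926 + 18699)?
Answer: 69989802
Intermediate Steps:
B = 69988500 (B = 1812*38625 = 69988500)
B - 62*(-21) = 69988500 - 62*(-21) = 69988500 - 1*(-1302) = 69988500 + 1302 = 69989802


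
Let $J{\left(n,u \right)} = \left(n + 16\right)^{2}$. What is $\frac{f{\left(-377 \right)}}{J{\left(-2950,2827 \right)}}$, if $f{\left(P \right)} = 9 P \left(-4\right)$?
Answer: $\frac{377}{239121} \approx 0.0015766$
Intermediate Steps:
$J{\left(n,u \right)} = \left(16 + n\right)^{2}$
$f{\left(P \right)} = - 36 P$
$\frac{f{\left(-377 \right)}}{J{\left(-2950,2827 \right)}} = \frac{\left(-36\right) \left(-377\right)}{\left(16 - 2950\right)^{2}} = \frac{13572}{\left(-2934\right)^{2}} = \frac{13572}{8608356} = 13572 \cdot \frac{1}{8608356} = \frac{377}{239121}$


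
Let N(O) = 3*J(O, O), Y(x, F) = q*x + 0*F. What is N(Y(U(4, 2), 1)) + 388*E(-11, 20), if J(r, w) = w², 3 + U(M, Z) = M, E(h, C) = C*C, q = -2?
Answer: 155212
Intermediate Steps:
E(h, C) = C²
U(M, Z) = -3 + M
Y(x, F) = -2*x (Y(x, F) = -2*x + 0*F = -2*x + 0 = -2*x)
N(O) = 3*O²
N(Y(U(4, 2), 1)) + 388*E(-11, 20) = 3*(-2*(-3 + 4))² + 388*20² = 3*(-2*1)² + 388*400 = 3*(-2)² + 155200 = 3*4 + 155200 = 12 + 155200 = 155212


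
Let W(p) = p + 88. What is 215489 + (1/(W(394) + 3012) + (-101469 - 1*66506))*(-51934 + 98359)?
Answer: -27246295411259/3494 ≈ -7.7980e+9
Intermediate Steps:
W(p) = 88 + p
215489 + (1/(W(394) + 3012) + (-101469 - 1*66506))*(-51934 + 98359) = 215489 + (1/((88 + 394) + 3012) + (-101469 - 1*66506))*(-51934 + 98359) = 215489 + (1/(482 + 3012) + (-101469 - 66506))*46425 = 215489 + (1/3494 - 167975)*46425 = 215489 - 586904649/3494*46425 = 215489 - 27247048329825/3494 = -27246295411259/3494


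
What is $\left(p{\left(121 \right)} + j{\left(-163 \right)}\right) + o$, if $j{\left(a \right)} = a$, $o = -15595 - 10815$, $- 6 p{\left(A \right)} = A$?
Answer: $- \frac{159559}{6} \approx -26593.0$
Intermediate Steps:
$p{\left(A \right)} = - \frac{A}{6}$
$o = -26410$
$\left(p{\left(121 \right)} + j{\left(-163 \right)}\right) + o = \left(\left(- \frac{1}{6}\right) 121 - 163\right) - 26410 = \left(- \frac{121}{6} - 163\right) - 26410 = - \frac{1099}{6} - 26410 = - \frac{159559}{6}$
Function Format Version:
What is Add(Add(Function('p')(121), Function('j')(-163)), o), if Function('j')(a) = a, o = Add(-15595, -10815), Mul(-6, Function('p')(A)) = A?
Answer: Rational(-159559, 6) ≈ -26593.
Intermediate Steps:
Function('p')(A) = Mul(Rational(-1, 6), A)
o = -26410
Add(Add(Function('p')(121), Function('j')(-163)), o) = Add(Add(Mul(Rational(-1, 6), 121), -163), -26410) = Add(Add(Rational(-121, 6), -163), -26410) = Add(Rational(-1099, 6), -26410) = Rational(-159559, 6)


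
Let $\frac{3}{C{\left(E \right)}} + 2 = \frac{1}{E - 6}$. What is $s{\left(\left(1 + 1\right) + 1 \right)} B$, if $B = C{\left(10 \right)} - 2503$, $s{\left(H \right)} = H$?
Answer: $- \frac{52599}{7} \approx -7514.1$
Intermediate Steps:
$C{\left(E \right)} = \frac{3}{-2 + \frac{1}{-6 + E}}$ ($C{\left(E \right)} = \frac{3}{-2 + \frac{1}{E - 6}} = \frac{3}{-2 + \frac{1}{-6 + E}}$)
$B = - \frac{17533}{7}$ ($B = \frac{3 \left(6 - 10\right)}{-13 + 2 \cdot 10} - 2503 = \frac{3 \left(6 - 10\right)}{-13 + 20} - 2503 = 3 \cdot \frac{1}{7} \left(-4\right) - 2503 = - \frac{12}{7} - 2503 = - \frac{17533}{7} \approx -2504.7$)
$s{\left(\left(1 + 1\right) + 1 \right)} B = \left(\left(1 + 1\right) + 1\right) \left(- \frac{17533}{7}\right) = \left(2 + 1\right) \left(- \frac{17533}{7}\right) = 3 \left(- \frac{17533}{7}\right) = - \frac{52599}{7}$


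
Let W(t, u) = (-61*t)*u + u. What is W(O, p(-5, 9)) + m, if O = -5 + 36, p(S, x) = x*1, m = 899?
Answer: -16111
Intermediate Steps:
p(S, x) = x
O = 31
W(t, u) = u - 61*t*u (W(t, u) = -61*t*u + u = u - 61*t*u)
W(O, p(-5, 9)) + m = 9*(1 - 61*31) + 899 = 9*(1 - 1891) + 899 = 9*(-1890) + 899 = -17010 + 899 = -16111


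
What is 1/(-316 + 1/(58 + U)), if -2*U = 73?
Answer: -43/13586 ≈ -0.0031650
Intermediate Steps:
U = -73/2 (U = -½*73 = -73/2 ≈ -36.500)
1/(-316 + 1/(58 + U)) = 1/(-316 + 1/(58 - 73/2)) = 1/(-316 + 1/(43/2)) = 1/(-316 + 2/43) = 1/(-13586/43) = -43/13586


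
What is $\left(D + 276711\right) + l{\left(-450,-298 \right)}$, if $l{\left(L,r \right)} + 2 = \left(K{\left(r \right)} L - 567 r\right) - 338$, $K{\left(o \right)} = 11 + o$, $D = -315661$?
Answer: $258826$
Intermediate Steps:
$l{\left(L,r \right)} = -340 - 567 r + L \left(11 + r\right)$ ($l{\left(L,r \right)} = -2 - \left(338 + 567 r - \left(11 + r\right) L\right) = -2 - \left(338 + 567 r - L \left(11 + r\right)\right) = -340 - 567 r + L \left(11 + r\right)$)
$\left(D + 276711\right) + l{\left(-450,-298 \right)} = \left(-315661 + 276711\right) - \left(-168626 + 450 \left(11 - 298\right)\right) = -38950 - -297776 = -38950 + \left(-340 + 168966 + 129150\right) = -38950 + 297776 = 258826$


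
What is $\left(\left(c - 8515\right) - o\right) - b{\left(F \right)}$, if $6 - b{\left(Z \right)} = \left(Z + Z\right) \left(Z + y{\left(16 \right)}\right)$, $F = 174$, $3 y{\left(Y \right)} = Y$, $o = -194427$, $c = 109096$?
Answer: $357410$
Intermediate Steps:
$y{\left(Y \right)} = \frac{Y}{3}$
$b{\left(Z \right)} = 6 - 2 Z \left(\frac{16}{3} + Z\right)$ ($b{\left(Z \right)} = 6 - \left(Z + Z\right) \left(Z + \frac{1}{3} \cdot 16\right) = 6 - 2 Z \left(Z + \frac{16}{3}\right) = 6 - 2 Z \left(\frac{16}{3} + Z\right)$)
$\left(\left(c - 8515\right) - o\right) - b{\left(F \right)} = \left(\left(109096 - 8515\right) - -194427\right) - \left(6 - 2 \cdot 174^{2} - 1856\right) = \left(\left(109096 - 8515\right) + 194427\right) - \left(6 - 60552 - 1856\right) = \left(100581 + 194427\right) - \left(6 - 60552 - 1856\right) = 295008 - -62402 = 295008 + 62402 = 357410$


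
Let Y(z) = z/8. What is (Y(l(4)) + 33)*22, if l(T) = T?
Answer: 737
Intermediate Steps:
Y(z) = z/8 (Y(z) = z*(⅛) = z/8)
(Y(l(4)) + 33)*22 = ((⅛)*4 + 33)*22 = (½ + 33)*22 = (67/2)*22 = 737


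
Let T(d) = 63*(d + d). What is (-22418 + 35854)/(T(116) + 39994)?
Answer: 6718/27305 ≈ 0.24604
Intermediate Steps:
T(d) = 126*d (T(d) = 63*(2*d) = 126*d)
(-22418 + 35854)/(T(116) + 39994) = (-22418 + 35854)/(126*116 + 39994) = 13436/(14616 + 39994) = 13436/54610 = 13436*(1/54610) = 6718/27305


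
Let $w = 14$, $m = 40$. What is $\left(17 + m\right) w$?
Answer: $798$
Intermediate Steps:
$\left(17 + m\right) w = \left(17 + 40\right) 14 = 57 \cdot 14 = 798$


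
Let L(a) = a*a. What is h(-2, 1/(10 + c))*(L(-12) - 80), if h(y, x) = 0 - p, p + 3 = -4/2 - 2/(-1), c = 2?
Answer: 192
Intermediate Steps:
p = -3 (p = -3 + (-4/2 - 2/(-1)) = -3 + (-4*1/2 - 2*(-1)) = -3 + (-2 + 2) = -3 + 0 = -3)
h(y, x) = 3 (h(y, x) = 0 - 1*(-3) = 0 + 3 = 3)
L(a) = a**2
h(-2, 1/(10 + c))*(L(-12) - 80) = 3*((-12)**2 - 80) = 3*(144 - 80) = 3*64 = 192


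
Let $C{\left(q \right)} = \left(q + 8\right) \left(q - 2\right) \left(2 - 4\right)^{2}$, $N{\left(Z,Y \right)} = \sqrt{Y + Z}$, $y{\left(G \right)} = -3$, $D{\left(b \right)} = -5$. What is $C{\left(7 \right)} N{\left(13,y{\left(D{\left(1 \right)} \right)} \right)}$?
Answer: $300 \sqrt{10} \approx 948.68$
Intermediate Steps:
$C{\left(q \right)} = 4 \left(-2 + q\right) \left(8 + q\right)$ ($C{\left(q \right)} = \left(8 + q\right) \left(-2 + q\right) \left(-2\right)^{2} = \left(-2 + q\right) \left(8 + q\right) 4 = 4 \left(-2 + q\right) \left(8 + q\right)$)
$C{\left(7 \right)} N{\left(13,y{\left(D{\left(1 \right)} \right)} \right)} = \left(-64 + 4 \cdot 7^{2} + 24 \cdot 7\right) \sqrt{-3 + 13} = \left(-64 + 4 \cdot 49 + 168\right) \sqrt{10} = \left(-64 + 196 + 168\right) \sqrt{10} = 300 \sqrt{10}$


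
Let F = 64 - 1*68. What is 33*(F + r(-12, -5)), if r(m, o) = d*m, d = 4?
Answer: -1716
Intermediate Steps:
r(m, o) = 4*m
F = -4 (F = 64 - 68 = -4)
33*(F + r(-12, -5)) = 33*(-4 + 4*(-12)) = 33*(-4 - 48) = 33*(-52) = -1716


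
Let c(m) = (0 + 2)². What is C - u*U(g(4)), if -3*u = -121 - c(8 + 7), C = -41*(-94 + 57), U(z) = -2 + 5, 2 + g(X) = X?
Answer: 1392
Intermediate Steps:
g(X) = -2 + X
U(z) = 3
C = 1517 (C = -41*(-37) = 1517)
c(m) = 4 (c(m) = 2² = 4)
u = 125/3 (u = -(-121 - 1*4)/3 = -(-121 - 4)/3 = -⅓*(-125) = 125/3 ≈ 41.667)
C - u*U(g(4)) = 1517 - 125*3/3 = 1517 - 1*125 = 1517 - 125 = 1392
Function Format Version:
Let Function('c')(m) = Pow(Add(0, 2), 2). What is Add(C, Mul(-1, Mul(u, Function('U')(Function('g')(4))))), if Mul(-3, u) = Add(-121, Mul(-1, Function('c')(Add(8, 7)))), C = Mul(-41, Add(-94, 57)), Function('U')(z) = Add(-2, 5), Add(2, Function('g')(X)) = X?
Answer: 1392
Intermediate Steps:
Function('g')(X) = Add(-2, X)
Function('U')(z) = 3
C = 1517 (C = Mul(-41, -37) = 1517)
Function('c')(m) = 4 (Function('c')(m) = Pow(2, 2) = 4)
u = Rational(125, 3) (u = Mul(Rational(-1, 3), Add(-121, Mul(-1, 4))) = Mul(Rational(-1, 3), Add(-121, -4)) = Mul(Rational(-1, 3), -125) = Rational(125, 3) ≈ 41.667)
Add(C, Mul(-1, Mul(u, Function('U')(Function('g')(4))))) = Add(1517, Mul(-1, Mul(Rational(125, 3), 3))) = Add(1517, Mul(-1, 125)) = Add(1517, -125) = 1392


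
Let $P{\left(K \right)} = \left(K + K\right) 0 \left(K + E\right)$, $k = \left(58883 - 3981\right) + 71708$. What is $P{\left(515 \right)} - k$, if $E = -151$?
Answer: $-126610$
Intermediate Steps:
$k = 126610$ ($k = 54902 + 71708 = 126610$)
$P{\left(K \right)} = 0$ ($P{\left(K \right)} = \left(K + K\right) 0 \left(K - 151\right) = 2 K 0 \left(-151 + K\right) = 0 \left(-151 + K\right) = 0$)
$P{\left(515 \right)} - k = 0 - 126610 = -126610$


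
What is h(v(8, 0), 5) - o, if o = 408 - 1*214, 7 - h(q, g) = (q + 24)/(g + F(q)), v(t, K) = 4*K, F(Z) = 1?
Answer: -191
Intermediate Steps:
h(q, g) = 7 - (24 + q)/(1 + g) (h(q, g) = 7 - (q + 24)/(g + 1) = 7 - (24 + q)/(1 + g))
o = 194 (o = 408 - 214 = 194)
h(v(8, 0), 5) - o = (-17 - 4*0 + 7*5)/(1 + 5) - 1*194 = (-17 - 1*0 + 35)/6 - 194 = (-17 + 0 + 35)/6 - 194 = (1/6)*18 - 194 = 3 - 194 = -191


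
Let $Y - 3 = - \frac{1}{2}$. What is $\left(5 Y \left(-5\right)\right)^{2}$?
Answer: $\frac{15625}{4} \approx 3906.3$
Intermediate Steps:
$Y = \frac{5}{2}$ ($Y = 3 - \frac{1}{2} = \frac{5}{2} \approx 2.5$)
$\left(5 Y \left(-5\right)\right)^{2} = \left(5 \cdot \frac{5}{2} \left(-5\right)\right)^{2} = \left(\frac{25}{2} \left(-5\right)\right)^{2} = \left(- \frac{125}{2}\right)^{2} = \frac{15625}{4}$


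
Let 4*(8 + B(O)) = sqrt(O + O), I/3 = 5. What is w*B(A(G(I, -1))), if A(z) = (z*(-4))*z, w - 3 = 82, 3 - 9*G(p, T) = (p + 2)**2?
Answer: -680 + 12155*I*sqrt(2)/9 ≈ -680.0 + 1910.0*I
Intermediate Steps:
I = 15 (I = 3*5 = 15)
G(p, T) = 1/3 - (2 + p)**2/9 (G(p, T) = 1/3 - (p + 2)**2/9 = 1/3 - (2 + p)**2/9)
w = 85 (w = 3 + 82 = 85)
A(z) = -4*z**2 (A(z) = (-4*z)*z = -4*z**2)
B(O) = -8 + sqrt(2)*sqrt(O)/4 (B(O) = -8 + sqrt(O + O)/4 = -8 + sqrt(2*O)/4 = -8 + (sqrt(2)*sqrt(O))/4 = -8 + sqrt(2)*sqrt(O)/4)
w*B(A(G(I, -1))) = 85*(-8 + sqrt(2)*sqrt(-4*(1/3 - (2 + 15)**2/9)**2)/4) = 85*(-8 + sqrt(2)*sqrt(-4*(1/3 - 1/9*17**2)**2)/4) = 85*(-8 + sqrt(2)*sqrt(-4*(1/3 - 1/9*289)**2)/4) = 85*(-8 + sqrt(2)*sqrt(-4*(1/3 - 289/9)**2)/4) = 85*(-8 + sqrt(2)*sqrt(-4*(-286/9)**2)/4) = 85*(-8 + sqrt(2)*sqrt(-4*81796/81)/4) = 85*(-8 + sqrt(2)*sqrt(-327184/81)/4) = 85*(-8 + sqrt(2)*(572*I/9)/4) = 85*(-8 + 143*I*sqrt(2)/9) = -680 + 12155*I*sqrt(2)/9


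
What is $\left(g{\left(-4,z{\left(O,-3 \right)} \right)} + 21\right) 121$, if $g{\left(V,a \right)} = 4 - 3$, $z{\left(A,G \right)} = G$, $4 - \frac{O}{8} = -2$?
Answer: $2662$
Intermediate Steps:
$O = 48$ ($O = 32 - -16 = 32 + 16 = 48$)
$g{\left(V,a \right)} = 1$
$\left(g{\left(-4,z{\left(O,-3 \right)} \right)} + 21\right) 121 = \left(1 + 21\right) 121 = 22 \cdot 121 = 2662$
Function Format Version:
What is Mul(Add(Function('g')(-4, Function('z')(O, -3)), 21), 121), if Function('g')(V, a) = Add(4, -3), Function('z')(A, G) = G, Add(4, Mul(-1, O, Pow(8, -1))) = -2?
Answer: 2662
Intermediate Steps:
O = 48 (O = Add(32, Mul(-8, -2)) = Add(32, 16) = 48)
Function('g')(V, a) = 1
Mul(Add(Function('g')(-4, Function('z')(O, -3)), 21), 121) = Mul(Add(1, 21), 121) = Mul(22, 121) = 2662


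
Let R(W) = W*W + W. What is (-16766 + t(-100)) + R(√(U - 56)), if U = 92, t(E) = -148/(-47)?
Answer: -785880/47 ≈ -16721.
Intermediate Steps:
t(E) = 148/47 (t(E) = -148*(-1/47) = 148/47)
R(W) = W + W² (R(W) = W² + W = W + W²)
(-16766 + t(-100)) + R(√(U - 56)) = (-16766 + 148/47) + √(92 - 56)*(1 + √(92 - 56)) = -787854/47 + √36*(1 + √36) = -787854/47 + 6*(1 + 6) = -787854/47 + 6*7 = -787854/47 + 42 = -785880/47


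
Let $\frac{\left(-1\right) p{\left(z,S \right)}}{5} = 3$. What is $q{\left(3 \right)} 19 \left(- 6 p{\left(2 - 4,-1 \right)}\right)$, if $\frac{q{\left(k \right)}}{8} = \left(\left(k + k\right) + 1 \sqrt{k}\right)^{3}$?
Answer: $3693600 + 1518480 \sqrt{3} \approx 6.3237 \cdot 10^{6}$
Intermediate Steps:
$p{\left(z,S \right)} = -15$ ($p{\left(z,S \right)} = \left(-5\right) 3 = -15$)
$q{\left(k \right)} = 8 \left(\sqrt{k} + 2 k\right)^{3}$ ($q{\left(k \right)} = 8 \left(\left(k + k\right) + 1 \sqrt{k}\right)^{3} = 8 \left(2 k + \sqrt{k}\right)^{3} = 8 \left(\sqrt{k} + 2 k\right)^{3}$)
$q{\left(3 \right)} 19 \left(- 6 p{\left(2 - 4,-1 \right)}\right) = 8 \left(\sqrt{3} + 2 \cdot 3\right)^{3} \cdot 19 \left(\left(-6\right) \left(-15\right)\right) = 8 \left(\sqrt{3} + 6\right)^{3} \cdot 19 \cdot 90 = 8 \left(6 + \sqrt{3}\right)^{3} \cdot 19 \cdot 90 = 152 \left(6 + \sqrt{3}\right)^{3} \cdot 90 = 13680 \left(6 + \sqrt{3}\right)^{3}$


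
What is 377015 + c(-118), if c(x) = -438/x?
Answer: 22244104/59 ≈ 3.7702e+5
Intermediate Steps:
377015 + c(-118) = 377015 - 438/(-118) = 377015 - 438*(-1/118) = 377015 + 219/59 = 22244104/59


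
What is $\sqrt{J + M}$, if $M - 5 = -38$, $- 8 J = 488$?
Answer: $i \sqrt{94} \approx 9.6954 i$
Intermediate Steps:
$J = -61$ ($J = \left(- \frac{1}{8}\right) 488 = -61$)
$M = -33$ ($M = 5 - 38 = -33$)
$\sqrt{J + M} = \sqrt{-61 - 33} = \sqrt{-94} = i \sqrt{94}$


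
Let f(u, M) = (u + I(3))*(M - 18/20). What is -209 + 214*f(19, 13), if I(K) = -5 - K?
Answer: 141372/5 ≈ 28274.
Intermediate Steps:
f(u, M) = (-8 + u)*(-9/10 + M) (f(u, M) = (u + (-5 - 1*3))*(M - 18/20) = (u + (-5 - 3))*(M - 18*1/20) = (u - 8)*(M - 9/10) = (-8 + u)*(-9/10 + M))
-209 + 214*f(19, 13) = -209 + 214*(36/5 - 8*13 - 9/10*19 + 13*19) = -209 + 214*(36/5 - 104 - 171/10 + 247) = -209 + 214*(1331/10) = -209 + 142417/5 = 141372/5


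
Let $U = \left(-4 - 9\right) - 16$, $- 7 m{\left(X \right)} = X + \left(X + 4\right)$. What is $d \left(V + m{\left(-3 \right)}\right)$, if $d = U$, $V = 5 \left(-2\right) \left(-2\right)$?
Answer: $- \frac{4118}{7} \approx -588.29$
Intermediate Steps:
$V = 20$ ($V = \left(-10\right) \left(-2\right) = 20$)
$m{\left(X \right)} = - \frac{4}{7} - \frac{2 X}{7}$ ($m{\left(X \right)} = - \frac{X + \left(X + 4\right)}{7} = - \frac{X + \left(4 + X\right)}{7} = - \frac{4 + 2 X}{7} = - \frac{4}{7} - \frac{2 X}{7}$)
$U = -29$ ($U = -13 - 16 = -29$)
$d = -29$
$d \left(V + m{\left(-3 \right)}\right) = - 29 \left(20 - - \frac{2}{7}\right) = - 29 \left(20 + \left(- \frac{4}{7} + \frac{6}{7}\right)\right) = - 29 \left(20 + \frac{2}{7}\right) = \left(-29\right) \frac{142}{7} = - \frac{4118}{7}$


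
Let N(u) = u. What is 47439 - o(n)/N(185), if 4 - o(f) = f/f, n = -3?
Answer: 8776212/185 ≈ 47439.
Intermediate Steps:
o(f) = 3 (o(f) = 4 - f/f = 4 - 1*1 = 4 - 1 = 3)
47439 - o(n)/N(185) = 47439 - 3/185 = 8776212/185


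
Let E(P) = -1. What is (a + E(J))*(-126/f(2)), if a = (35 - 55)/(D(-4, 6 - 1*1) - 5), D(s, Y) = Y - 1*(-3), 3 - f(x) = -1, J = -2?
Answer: 483/2 ≈ 241.50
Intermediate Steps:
f(x) = 4 (f(x) = 3 - 1*(-1) = 3 + 1 = 4)
D(s, Y) = 3 + Y (D(s, Y) = Y + 3 = 3 + Y)
a = -20/3 (a = (35 - 55)/((3 + (6 - 1*1)) - 5) = -20/((3 + (6 - 1)) - 5) = -20/((3 + 5) - 5) = -20/(8 - 5) = -20/3 ≈ -6.6667)
(a + E(J))*(-126/f(2)) = (-20/3 - 1)*(-126/4) = -(-966)/4 = -23/3*(-63/2) = 483/2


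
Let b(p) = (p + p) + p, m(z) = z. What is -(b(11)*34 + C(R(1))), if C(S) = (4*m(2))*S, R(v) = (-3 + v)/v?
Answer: -1106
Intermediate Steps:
R(v) = (-3 + v)/v
C(S) = 8*S (C(S) = (4*2)*S = 8*S)
b(p) = 3*p (b(p) = 2*p + p = 3*p)
-(b(11)*34 + C(R(1))) = -((3*11)*34 + 8*((-3 + 1)/1)) = -(33*34 + 8*(1*(-2))) = -(1122 + 8*(-2)) = -(1122 - 16) = -1*1106 = -1106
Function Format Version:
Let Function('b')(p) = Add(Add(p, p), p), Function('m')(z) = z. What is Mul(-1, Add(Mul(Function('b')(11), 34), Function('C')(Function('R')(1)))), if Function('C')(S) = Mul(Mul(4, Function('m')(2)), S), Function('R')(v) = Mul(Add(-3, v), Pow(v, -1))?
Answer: -1106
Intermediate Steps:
Function('R')(v) = Mul(Pow(v, -1), Add(-3, v))
Function('C')(S) = Mul(8, S) (Function('C')(S) = Mul(Mul(4, 2), S) = Mul(8, S))
Function('b')(p) = Mul(3, p) (Function('b')(p) = Add(Mul(2, p), p) = Mul(3, p))
Mul(-1, Add(Mul(Function('b')(11), 34), Function('C')(Function('R')(1)))) = Mul(-1, Add(Mul(Mul(3, 11), 34), Mul(8, Mul(Pow(1, -1), Add(-3, 1))))) = Mul(-1, Add(Mul(33, 34), Mul(8, Mul(1, -2)))) = Mul(-1, Add(1122, Mul(8, -2))) = Mul(-1, Add(1122, -16)) = Mul(-1, 1106) = -1106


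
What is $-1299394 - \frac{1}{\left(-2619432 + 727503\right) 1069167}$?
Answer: $- \frac{2628398659525695341}{2022788053143} \approx -1.2994 \cdot 10^{6}$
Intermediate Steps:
$-1299394 - \frac{1}{\left(-2619432 + 727503\right) 1069167} = -1299394 - \frac{1}{-1891929} \cdot \frac{1}{1069167} = -1299394 - \left(- \frac{1}{1891929}\right) \frac{1}{1069167} = -1299394 - - \frac{1}{2022788053143} = -1299394 + \frac{1}{2022788053143} = - \frac{2628398659525695341}{2022788053143}$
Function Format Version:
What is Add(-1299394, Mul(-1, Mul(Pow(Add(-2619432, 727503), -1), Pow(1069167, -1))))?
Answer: Rational(-2628398659525695341, 2022788053143) ≈ -1.2994e+6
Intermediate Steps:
Add(-1299394, Mul(-1, Mul(Pow(Add(-2619432, 727503), -1), Pow(1069167, -1)))) = Add(-1299394, Mul(-1, Mul(Pow(-1891929, -1), Rational(1, 1069167)))) = Add(-1299394, Mul(-1, Mul(Rational(-1, 1891929), Rational(1, 1069167)))) = Add(-1299394, Mul(-1, Rational(-1, 2022788053143))) = Add(-1299394, Rational(1, 2022788053143)) = Rational(-2628398659525695341, 2022788053143)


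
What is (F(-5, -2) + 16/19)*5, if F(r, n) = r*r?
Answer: 2455/19 ≈ 129.21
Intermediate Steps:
F(r, n) = r²
(F(-5, -2) + 16/19)*5 = ((-5)² + 16/19)*5 = (25 + 16*(1/19))*5 = (25 + 16/19)*5 = (491/19)*5 = 2455/19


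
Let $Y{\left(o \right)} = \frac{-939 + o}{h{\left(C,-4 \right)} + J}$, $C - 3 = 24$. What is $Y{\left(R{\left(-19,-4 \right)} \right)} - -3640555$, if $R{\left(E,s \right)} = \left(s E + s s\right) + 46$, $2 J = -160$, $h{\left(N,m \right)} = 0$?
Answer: $\frac{291245201}{80} \approx 3.6406 \cdot 10^{6}$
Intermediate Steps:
$C = 27$ ($C = 3 + 24 = 27$)
$J = -80$ ($J = \frac{1}{2} \left(-160\right) = -80$)
$R{\left(E,s \right)} = 46 + s^{2} + E s$ ($R{\left(E,s \right)} = \left(E s + s^{2}\right) + 46 = \left(s^{2} + E s\right) + 46 = 46 + s^{2} + E s$)
$Y{\left(o \right)} = \frac{939}{80} - \frac{o}{80}$ ($Y{\left(o \right)} = \frac{-939 + o}{0 - 80} = \frac{-939 + o}{-80} = \left(-939 + o\right) \left(- \frac{1}{80}\right) = \frac{939}{80} - \frac{o}{80}$)
$Y{\left(R{\left(-19,-4 \right)} \right)} - -3640555 = \left(\frac{939}{80} - \frac{46 + \left(-4\right)^{2} - -76}{80}\right) - -3640555 = \left(\frac{939}{80} - \frac{46 + 16 + 76}{80}\right) + 3640555 = \left(\frac{939}{80} - \frac{69}{40}\right) + 3640555 = \frac{801}{80} + 3640555 = \frac{291245201}{80}$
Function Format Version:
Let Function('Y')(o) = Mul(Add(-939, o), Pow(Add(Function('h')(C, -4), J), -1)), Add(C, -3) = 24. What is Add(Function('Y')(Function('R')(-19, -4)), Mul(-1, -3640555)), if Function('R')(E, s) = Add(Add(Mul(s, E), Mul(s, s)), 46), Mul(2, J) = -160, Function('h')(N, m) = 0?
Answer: Rational(291245201, 80) ≈ 3.6406e+6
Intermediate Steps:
C = 27 (C = Add(3, 24) = 27)
J = -80 (J = Mul(Rational(1, 2), -160) = -80)
Function('R')(E, s) = Add(46, Pow(s, 2), Mul(E, s)) (Function('R')(E, s) = Add(Add(Mul(E, s), Pow(s, 2)), 46) = Add(Add(Pow(s, 2), Mul(E, s)), 46) = Add(46, Pow(s, 2), Mul(E, s)))
Function('Y')(o) = Add(Rational(939, 80), Mul(Rational(-1, 80), o)) (Function('Y')(o) = Mul(Add(-939, o), Pow(Add(0, -80), -1)) = Mul(Add(-939, o), Pow(-80, -1)) = Mul(Add(-939, o), Rational(-1, 80)) = Add(Rational(939, 80), Mul(Rational(-1, 80), o)))
Add(Function('Y')(Function('R')(-19, -4)), Mul(-1, -3640555)) = Add(Add(Rational(939, 80), Mul(Rational(-1, 80), Add(46, Pow(-4, 2), Mul(-19, -4)))), Mul(-1, -3640555)) = Add(Add(Rational(939, 80), Mul(Rational(-1, 80), Add(46, 16, 76))), 3640555) = Add(Add(Rational(939, 80), Mul(Rational(-1, 80), 138)), 3640555) = Add(Add(Rational(939, 80), Rational(-69, 40)), 3640555) = Add(Rational(801, 80), 3640555) = Rational(291245201, 80)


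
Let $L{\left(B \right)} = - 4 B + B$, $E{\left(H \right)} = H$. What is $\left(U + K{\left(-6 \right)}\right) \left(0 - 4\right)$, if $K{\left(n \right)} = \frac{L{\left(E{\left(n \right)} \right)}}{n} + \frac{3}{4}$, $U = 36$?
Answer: $-135$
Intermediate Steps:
$L{\left(B \right)} = - 3 B$
$K{\left(n \right)} = - \frac{9}{4}$ ($K{\left(n \right)} = \frac{\left(-3\right) n}{n} + \frac{3}{4} = -3 + 3 \cdot \frac{1}{4} = -3 + \frac{3}{4} = - \frac{9}{4}$)
$\left(U + K{\left(-6 \right)}\right) \left(0 - 4\right) = \left(36 - \frac{9}{4}\right) \left(0 - 4\right) = \frac{135 \left(0 - 4\right)}{4} = \frac{135}{4} \left(-4\right) = -135$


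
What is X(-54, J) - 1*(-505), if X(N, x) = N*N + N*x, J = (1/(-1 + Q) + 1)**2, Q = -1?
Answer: 6815/2 ≈ 3407.5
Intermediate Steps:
J = 1/4 (J = (1/(-1 - 1) + 1)**2 = (1/(-2) + 1)**2 = (-1/2 + 1)**2 = (1/2)**2 = 1/4 ≈ 0.25000)
X(N, x) = N**2 + N*x
X(-54, J) - 1*(-505) = -54*(-54 + 1/4) - 1*(-505) = -54*(-215/4) + 505 = 5805/2 + 505 = 6815/2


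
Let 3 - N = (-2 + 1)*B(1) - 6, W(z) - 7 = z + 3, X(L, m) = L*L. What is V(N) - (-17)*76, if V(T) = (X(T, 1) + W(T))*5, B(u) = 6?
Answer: 2542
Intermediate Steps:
X(L, m) = L**2
W(z) = 10 + z (W(z) = 7 + (z + 3) = 7 + (3 + z) = 10 + z)
N = 15 (N = 3 - ((-2 + 1)*6 - 6) = 3 - (-1*6 - 6) = 3 - (-6 - 6) = 3 - 1*(-12) = 3 + 12 = 15)
V(T) = 50 + 5*T + 5*T**2 (V(T) = (T**2 + (10 + T))*5 = (10 + T + T**2)*5 = 50 + 5*T + 5*T**2)
V(N) - (-17)*76 = (50 + 5*15 + 5*15**2) - (-17)*76 = (50 + 75 + 5*225) - 1*(-1292) = (50 + 75 + 1125) + 1292 = 1250 + 1292 = 2542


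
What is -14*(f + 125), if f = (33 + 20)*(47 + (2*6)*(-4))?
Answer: -1008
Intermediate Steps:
f = -53 (f = 53*(47 + 12*(-4)) = 53*(47 - 48) = 53*(-1) = -53)
-14*(f + 125) = -14*(-53 + 125) = -14*72 = -1008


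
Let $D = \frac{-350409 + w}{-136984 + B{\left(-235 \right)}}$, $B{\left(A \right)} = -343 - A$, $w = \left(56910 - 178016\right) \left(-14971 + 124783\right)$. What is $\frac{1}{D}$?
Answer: $\frac{137092}{13299242481} \approx 1.0308 \cdot 10^{-5}$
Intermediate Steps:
$w = -13298892072$ ($w = \left(-121106\right) 109812 = -13298892072$)
$D = \frac{13299242481}{137092}$ ($D = \frac{-350409 - 13298892072}{-136984 - 108} = - \frac{13299242481}{-136984 + \left(-343 + 235\right)} = - \frac{13299242481}{-136984 - 108} = - \frac{13299242481}{-137092} = \left(-13299242481\right) \left(- \frac{1}{137092}\right) = \frac{13299242481}{137092} \approx 97010.0$)
$\frac{1}{D} = \frac{1}{\frac{13299242481}{137092}} = \frac{137092}{13299242481}$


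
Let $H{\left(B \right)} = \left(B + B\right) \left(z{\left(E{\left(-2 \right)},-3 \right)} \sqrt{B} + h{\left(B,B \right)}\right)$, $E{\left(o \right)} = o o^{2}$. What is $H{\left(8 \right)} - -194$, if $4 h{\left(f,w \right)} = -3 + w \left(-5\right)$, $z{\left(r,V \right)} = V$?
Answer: $22 - 96 \sqrt{2} \approx -113.76$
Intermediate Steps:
$E{\left(o \right)} = o^{3}$
$h{\left(f,w \right)} = - \frac{3}{4} - \frac{5 w}{4}$ ($h{\left(f,w \right)} = \frac{-3 + w \left(-5\right)}{4} = \frac{-3 - 5 w}{4} = - \frac{3}{4} - \frac{5 w}{4}$)
$H{\left(B \right)} = 2 B \left(- \frac{3}{4} - 3 \sqrt{B} - \frac{5 B}{4}\right)$ ($H{\left(B \right)} = \left(B + B\right) \left(- 3 \sqrt{B} - \left(\frac{3}{4} + \frac{5 B}{4}\right)\right) = 2 B \left(- \frac{3}{4} - 3 \sqrt{B} - \frac{5 B}{4}\right)$)
$H{\left(8 \right)} - -194 = \left(- 6 \cdot 8^{\frac{3}{2}} - 4 \left(3 + 5 \cdot 8\right)\right) - -194 = \left(- 6 \cdot 16 \sqrt{2} - 4 \left(3 + 40\right)\right) + 194 = \left(- 96 \sqrt{2} - 4 \cdot 43\right) + 194 = \left(- 96 \sqrt{2} - 172\right) + 194 = \left(-172 - 96 \sqrt{2}\right) + 194 = 22 - 96 \sqrt{2}$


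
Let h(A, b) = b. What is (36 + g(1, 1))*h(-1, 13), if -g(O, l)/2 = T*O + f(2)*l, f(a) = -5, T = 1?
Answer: 572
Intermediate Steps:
g(O, l) = -2*O + 10*l (g(O, l) = -2*(1*O - 5*l) = -2*(O - 5*l) = -2*O + 10*l)
(36 + g(1, 1))*h(-1, 13) = (36 + (-2*1 + 10*1))*13 = (36 + (-2 + 10))*13 = (36 + 8)*13 = 44*13 = 572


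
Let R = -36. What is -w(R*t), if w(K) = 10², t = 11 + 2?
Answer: -100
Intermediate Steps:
t = 13
w(K) = 100
-w(R*t) = -1*100 = -100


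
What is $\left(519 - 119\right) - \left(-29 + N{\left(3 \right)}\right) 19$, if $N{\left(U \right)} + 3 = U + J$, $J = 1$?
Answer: $932$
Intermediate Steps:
$N{\left(U \right)} = -2 + U$ ($N{\left(U \right)} = -3 + \left(U + 1\right) = -3 + \left(1 + U\right) = -2 + U$)
$\left(519 - 119\right) - \left(-29 + N{\left(3 \right)}\right) 19 = \left(519 - 119\right) - \left(-29 + \left(-2 + 3\right)\right) 19 = \left(519 - 119\right) - \left(-29 + 1\right) 19 = 400 - \left(-28\right) 19 = 400 - -532 = 400 + 532 = 932$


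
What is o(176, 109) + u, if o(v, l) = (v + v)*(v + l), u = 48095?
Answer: 148415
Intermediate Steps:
o(v, l) = 2*v*(l + v) (o(v, l) = (2*v)*(l + v) = 2*v*(l + v))
o(176, 109) + u = 2*176*(109 + 176) + 48095 = 2*176*285 + 48095 = 100320 + 48095 = 148415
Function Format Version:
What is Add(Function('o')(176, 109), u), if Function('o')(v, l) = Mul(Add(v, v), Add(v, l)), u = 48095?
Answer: 148415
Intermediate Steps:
Function('o')(v, l) = Mul(2, v, Add(l, v)) (Function('o')(v, l) = Mul(Mul(2, v), Add(l, v)) = Mul(2, v, Add(l, v)))
Add(Function('o')(176, 109), u) = Add(Mul(2, 176, Add(109, 176)), 48095) = Add(Mul(2, 176, 285), 48095) = Add(100320, 48095) = 148415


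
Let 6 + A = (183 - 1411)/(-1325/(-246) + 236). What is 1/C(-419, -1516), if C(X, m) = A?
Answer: -59381/658374 ≈ -0.090193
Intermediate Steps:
A = -658374/59381 (A = -6 + (183 - 1411)/(-1325/(-246) + 236) = -6 - 1228/(-1325*(-1/246) + 236) = -6 - 1228/(1325/246 + 236) = -6 - 1228/59381/246 = -6 - 1228*246/59381 = -6 - 302088/59381 = -658374/59381 ≈ -11.087)
C(X, m) = -658374/59381
1/C(-419, -1516) = 1/(-658374/59381) = -59381/658374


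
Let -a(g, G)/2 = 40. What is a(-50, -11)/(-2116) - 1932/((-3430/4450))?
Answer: 64972760/25921 ≈ 2506.6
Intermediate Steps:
a(g, G) = -80 (a(g, G) = -2*40 = -80)
a(-50, -11)/(-2116) - 1932/((-3430/4450)) = -80/(-2116) - 1932/((-3430/4450)) = -80*(-1/2116) - 1932/((-3430*1/4450)) = 20/529 - 1932/(-343/445) = 20/529 - 1932*(-445/343) = 20/529 + 122820/49 = 64972760/25921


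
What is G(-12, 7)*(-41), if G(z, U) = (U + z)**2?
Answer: -1025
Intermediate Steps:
G(-12, 7)*(-41) = (7 - 12)**2*(-41) = (-5)**2*(-41) = 25*(-41) = -1025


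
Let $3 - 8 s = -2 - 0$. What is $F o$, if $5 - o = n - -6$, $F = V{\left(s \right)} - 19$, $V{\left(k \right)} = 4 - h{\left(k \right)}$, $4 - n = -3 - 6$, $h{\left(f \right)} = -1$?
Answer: $196$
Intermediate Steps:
$n = 13$ ($n = 4 - \left(-3 - 6\right) = 4 - -9 = 4 + 9 = 13$)
$s = \frac{5}{8}$ ($s = \frac{3}{8} - \frac{-2 - 0}{8} = \frac{3}{8} - \frac{-2 + 0}{8} = \frac{3}{8} - - \frac{1}{4} = \frac{3}{8} + \frac{1}{4} = \frac{5}{8} \approx 0.625$)
$V{\left(k \right)} = 5$ ($V{\left(k \right)} = 4 - -1 = 4 + 1 = 5$)
$F = -14$ ($F = 5 - 19 = -14$)
$o = -14$ ($o = 5 - \left(13 - -6\right) = 5 - \left(13 + 6\right) = 5 - 19 = -14$)
$F o = \left(-14\right) \left(-14\right) = 196$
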